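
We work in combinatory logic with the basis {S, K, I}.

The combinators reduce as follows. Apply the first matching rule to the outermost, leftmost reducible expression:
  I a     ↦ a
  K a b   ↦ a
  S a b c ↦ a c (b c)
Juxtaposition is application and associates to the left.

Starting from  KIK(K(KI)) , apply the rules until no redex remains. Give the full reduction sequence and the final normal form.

  start: KIK(K(KI))
  [1] I(K(KI))
  [2] K(KI)

Answer: normal form = K(KI)  (in 2 steps)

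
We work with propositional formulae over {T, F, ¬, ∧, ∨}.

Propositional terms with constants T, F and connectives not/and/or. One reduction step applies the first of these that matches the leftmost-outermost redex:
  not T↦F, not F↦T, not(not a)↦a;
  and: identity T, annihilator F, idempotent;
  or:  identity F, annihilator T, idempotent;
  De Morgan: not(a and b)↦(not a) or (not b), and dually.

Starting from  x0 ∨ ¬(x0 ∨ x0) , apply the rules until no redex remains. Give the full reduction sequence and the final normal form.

  start: x0 ∨ ¬(x0 ∨ x0)
  step 1: x0 ∨ (¬x0 ∧ ¬x0)
  step 2: x0 ∨ ¬x0

Answer: normal form = x0 ∨ ¬x0  (in 2 steps)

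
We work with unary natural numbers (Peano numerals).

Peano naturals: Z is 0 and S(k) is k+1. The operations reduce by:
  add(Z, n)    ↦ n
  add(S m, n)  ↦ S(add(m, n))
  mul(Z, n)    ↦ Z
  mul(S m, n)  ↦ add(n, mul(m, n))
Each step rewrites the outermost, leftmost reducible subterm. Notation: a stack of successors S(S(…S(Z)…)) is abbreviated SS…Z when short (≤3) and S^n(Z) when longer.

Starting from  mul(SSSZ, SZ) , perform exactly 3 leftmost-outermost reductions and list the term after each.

  start: mul(SSSZ, SZ)
  [1] add(SZ, mul(SSZ, SZ))
  [2] S(add(Z, mul(SSZ, SZ)))
  [3] S(mul(SSZ, SZ))

Answer: after 3 steps: S(mul(SSZ, SZ))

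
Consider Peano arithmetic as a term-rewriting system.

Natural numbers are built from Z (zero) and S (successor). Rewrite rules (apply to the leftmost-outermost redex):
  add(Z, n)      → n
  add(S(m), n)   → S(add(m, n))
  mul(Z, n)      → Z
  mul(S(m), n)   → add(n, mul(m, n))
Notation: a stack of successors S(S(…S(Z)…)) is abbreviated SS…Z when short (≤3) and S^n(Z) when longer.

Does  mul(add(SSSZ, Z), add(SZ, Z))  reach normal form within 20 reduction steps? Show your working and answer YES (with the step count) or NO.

Answer: YES — reaches normal form SSSZ in 20 ≤ 20 steps

Derivation:
  start: mul(add(SSSZ, Z), add(SZ, Z))
  step 1: mul(S(add(SSZ, Z)), add(SZ, Z))
  step 2: add(add(SZ, Z), mul(add(SSZ, Z), add(SZ, Z)))
  step 3: add(S(add(Z, Z)), mul(add(SSZ, Z), add(SZ, Z)))
  step 4: S(add(add(Z, Z), mul(add(SSZ, Z), add(SZ, Z))))
  step 5: S(add(Z, mul(add(SSZ, Z), add(SZ, Z))))
  step 6: S(mul(add(SSZ, Z), add(SZ, Z)))
  step 7: S(mul(S(add(SZ, Z)), add(SZ, Z)))
  step 8: S(add(add(SZ, Z), mul(add(SZ, Z), add(SZ, Z))))
  step 9: S(add(S(add(Z, Z)), mul(add(SZ, Z), add(SZ, Z))))
  step 10: S(S(add(add(Z, Z), mul(add(SZ, Z), add(SZ, Z)))))
  step 11: S(S(add(Z, mul(add(SZ, Z), add(SZ, Z)))))
  step 12: S(S(mul(add(SZ, Z), add(SZ, Z))))
  step 13: S(S(mul(S(add(Z, Z)), add(SZ, Z))))
  step 14: S(S(add(add(SZ, Z), mul(add(Z, Z), add(SZ, Z)))))
  step 15: S(S(add(S(add(Z, Z)), mul(add(Z, Z), add(SZ, Z)))))
  step 16: S(S(S(add(add(Z, Z), mul(add(Z, Z), add(SZ, Z))))))
  step 17: S(S(S(add(Z, mul(add(Z, Z), add(SZ, Z))))))
  step 18: S(S(S(mul(add(Z, Z), add(SZ, Z)))))
  step 19: S(S(S(mul(Z, add(SZ, Z)))))
  step 20: SSSZ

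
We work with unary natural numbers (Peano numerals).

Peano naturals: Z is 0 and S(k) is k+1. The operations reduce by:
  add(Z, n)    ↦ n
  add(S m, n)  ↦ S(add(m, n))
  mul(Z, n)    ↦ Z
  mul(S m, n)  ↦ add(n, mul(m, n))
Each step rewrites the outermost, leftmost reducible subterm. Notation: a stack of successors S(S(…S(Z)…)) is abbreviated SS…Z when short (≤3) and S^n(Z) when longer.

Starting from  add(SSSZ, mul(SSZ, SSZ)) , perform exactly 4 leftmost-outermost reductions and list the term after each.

  start: add(SSSZ, mul(SSZ, SSZ))
  step 1: S(add(SSZ, mul(SSZ, SSZ)))
  step 2: S(S(add(SZ, mul(SSZ, SSZ))))
  step 3: S(S(S(add(Z, mul(SSZ, SSZ)))))
  step 4: S(S(S(mul(SSZ, SSZ))))

Answer: after 4 steps: S(S(S(mul(SSZ, SSZ))))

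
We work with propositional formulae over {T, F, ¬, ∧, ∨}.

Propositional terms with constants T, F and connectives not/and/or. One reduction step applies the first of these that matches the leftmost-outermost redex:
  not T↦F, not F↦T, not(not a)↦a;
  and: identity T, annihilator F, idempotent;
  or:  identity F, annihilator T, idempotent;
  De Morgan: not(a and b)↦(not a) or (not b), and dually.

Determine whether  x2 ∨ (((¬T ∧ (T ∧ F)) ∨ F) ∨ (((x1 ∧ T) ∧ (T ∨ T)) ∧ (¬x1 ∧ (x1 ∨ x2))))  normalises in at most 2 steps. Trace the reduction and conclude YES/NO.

  start: x2 ∨ (((¬T ∧ (T ∧ F)) ∨ F) ∨ (((x1 ∧ T) ∧ (T ∨ T)) ∧ (¬x1 ∧ (x1 ∨ x2))))
  [1] x2 ∨ ((¬T ∧ (T ∧ F)) ∨ (((x1 ∧ T) ∧ (T ∨ T)) ∧ (¬x1 ∧ (x1 ∨ x2))))
  [2] x2 ∨ ((F ∧ (T ∧ F)) ∨ (((x1 ∧ T) ∧ (T ∨ T)) ∧ (¬x1 ∧ (x1 ∨ x2))))

Answer: NO — after 2 steps the term is x2 ∨ ((F ∧ (T ∧ F)) ∨ (((x1 ∧ T) ∧ (T ∨ T)) ∧ (¬x1 ∧ (x1 ∨ x2)))), not yet normal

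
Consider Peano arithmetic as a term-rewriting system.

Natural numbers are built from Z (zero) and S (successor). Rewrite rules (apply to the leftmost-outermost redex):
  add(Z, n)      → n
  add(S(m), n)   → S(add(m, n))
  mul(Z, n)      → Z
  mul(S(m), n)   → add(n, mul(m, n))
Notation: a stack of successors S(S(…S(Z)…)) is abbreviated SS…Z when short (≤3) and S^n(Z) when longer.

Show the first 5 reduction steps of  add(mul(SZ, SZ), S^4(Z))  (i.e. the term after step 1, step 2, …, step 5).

Answer: after 5 steps: S(add(Z, S^4(Z)))

Derivation:
  start: add(mul(SZ, SZ), S^4(Z))
  [1] add(add(SZ, mul(Z, SZ)), S^4(Z))
  [2] add(S(add(Z, mul(Z, SZ))), S^4(Z))
  [3] S(add(add(Z, mul(Z, SZ)), S^4(Z)))
  [4] S(add(mul(Z, SZ), S^4(Z)))
  [5] S(add(Z, S^4(Z)))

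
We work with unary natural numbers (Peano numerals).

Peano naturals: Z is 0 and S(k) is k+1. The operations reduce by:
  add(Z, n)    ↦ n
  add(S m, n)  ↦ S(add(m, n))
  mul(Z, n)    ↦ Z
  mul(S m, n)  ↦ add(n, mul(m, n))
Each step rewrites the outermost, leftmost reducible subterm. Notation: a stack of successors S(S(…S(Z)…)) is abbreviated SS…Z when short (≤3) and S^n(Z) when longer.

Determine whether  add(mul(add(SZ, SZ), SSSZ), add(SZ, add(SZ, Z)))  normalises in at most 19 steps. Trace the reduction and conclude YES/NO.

  start: add(mul(add(SZ, SZ), SSSZ), add(SZ, add(SZ, Z)))
  step 1: add(mul(S(add(Z, SZ)), SSSZ), add(SZ, add(SZ, Z)))
  step 2: add(add(SSSZ, mul(add(Z, SZ), SSSZ)), add(SZ, add(SZ, Z)))
  step 3: add(S(add(SSZ, mul(add(Z, SZ), SSSZ))), add(SZ, add(SZ, Z)))
  step 4: S(add(add(SSZ, mul(add(Z, SZ), SSSZ)), add(SZ, add(SZ, Z))))
  step 5: S(add(S(add(SZ, mul(add(Z, SZ), SSSZ))), add(SZ, add(SZ, Z))))
  step 6: S(S(add(add(SZ, mul(add(Z, SZ), SSSZ)), add(SZ, add(SZ, Z)))))
  step 7: S(S(add(S(add(Z, mul(add(Z, SZ), SSSZ))), add(SZ, add(SZ, Z)))))
  step 8: S(S(S(add(add(Z, mul(add(Z, SZ), SSSZ)), add(SZ, add(SZ, Z))))))
  step 9: S(S(S(add(mul(add(Z, SZ), SSSZ), add(SZ, add(SZ, Z))))))
  step 10: S(S(S(add(mul(SZ, SSSZ), add(SZ, add(SZ, Z))))))
  step 11: S(S(S(add(add(SSSZ, mul(Z, SSSZ)), add(SZ, add(SZ, Z))))))
  step 12: S(S(S(add(S(add(SSZ, mul(Z, SSSZ))), add(SZ, add(SZ, Z))))))
  step 13: S(S(S(S(add(add(SSZ, mul(Z, SSSZ)), add(SZ, add(SZ, Z)))))))
  step 14: S(S(S(S(add(S(add(SZ, mul(Z, SSSZ))), add(SZ, add(SZ, Z)))))))
  step 15: S(S(S(S(S(add(add(SZ, mul(Z, SSSZ)), add(SZ, add(SZ, Z))))))))
  step 16: S(S(S(S(S(add(S(add(Z, mul(Z, SSSZ))), add(SZ, add(SZ, Z))))))))
  step 17: S(S(S(S(S(S(add(add(Z, mul(Z, SSSZ)), add(SZ, add(SZ, Z)))))))))
  step 18: S(S(S(S(S(S(add(mul(Z, SSSZ), add(SZ, add(SZ, Z)))))))))
  step 19: S(S(S(S(S(S(add(Z, add(SZ, add(SZ, Z)))))))))

Answer: NO — after 19 steps the term is S(S(S(S(S(S(add(Z, add(SZ, add(SZ, Z))))))))), not yet normal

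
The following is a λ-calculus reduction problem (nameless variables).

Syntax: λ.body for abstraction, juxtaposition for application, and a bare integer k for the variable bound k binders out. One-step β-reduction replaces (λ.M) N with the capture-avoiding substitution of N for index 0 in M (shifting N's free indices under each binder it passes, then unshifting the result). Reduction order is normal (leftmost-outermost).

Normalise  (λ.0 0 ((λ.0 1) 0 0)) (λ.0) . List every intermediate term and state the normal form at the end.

  start: (λ.0 0 ((λ.0 1) 0 0)) (λ.0)
  [1] (λ.0) (λ.0) ((λ.0 (λ.0)) (λ.0) (λ.0))
  [2] (λ.0) ((λ.0 (λ.0)) (λ.0) (λ.0))
  [3] (λ.0 (λ.0)) (λ.0) (λ.0)
  [4] (λ.0) (λ.0) (λ.0)
  [5] (λ.0) (λ.0)
  [6] λ.0

Answer: normal form = λ.0  (in 6 steps)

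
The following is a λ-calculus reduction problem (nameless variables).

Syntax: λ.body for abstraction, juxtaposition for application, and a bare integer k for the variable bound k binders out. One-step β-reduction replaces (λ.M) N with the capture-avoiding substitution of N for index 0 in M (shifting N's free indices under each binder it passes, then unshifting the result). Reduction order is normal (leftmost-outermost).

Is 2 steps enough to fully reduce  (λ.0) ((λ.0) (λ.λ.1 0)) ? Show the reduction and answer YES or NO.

Answer: YES — reaches normal form λ.λ.1 0 in 2 ≤ 2 steps

Reduction:
  start: (λ.0) ((λ.0) (λ.λ.1 0))
  →1  (λ.0) (λ.λ.1 0)
  →2  λ.λ.1 0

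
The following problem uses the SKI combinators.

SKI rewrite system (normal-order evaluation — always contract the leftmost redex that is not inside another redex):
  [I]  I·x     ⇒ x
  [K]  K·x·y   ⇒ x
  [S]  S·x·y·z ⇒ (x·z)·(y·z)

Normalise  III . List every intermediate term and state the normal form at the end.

  start: III
  step 1: II
  step 2: I

Answer: normal form = I  (in 2 steps)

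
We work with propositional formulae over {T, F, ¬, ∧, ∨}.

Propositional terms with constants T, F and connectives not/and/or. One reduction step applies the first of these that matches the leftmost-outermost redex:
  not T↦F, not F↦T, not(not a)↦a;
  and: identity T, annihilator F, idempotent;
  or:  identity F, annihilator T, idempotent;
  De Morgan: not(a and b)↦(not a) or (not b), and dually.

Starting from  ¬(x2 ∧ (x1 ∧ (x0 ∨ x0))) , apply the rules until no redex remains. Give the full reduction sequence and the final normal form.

Answer: normal form = ¬x2 ∨ (¬x1 ∨ ¬x0)  (in 4 steps)

Reduction:
  start: ¬(x2 ∧ (x1 ∧ (x0 ∨ x0)))
  [1] ¬x2 ∨ ¬(x1 ∧ (x0 ∨ x0))
  [2] ¬x2 ∨ (¬x1 ∨ ¬(x0 ∨ x0))
  [3] ¬x2 ∨ (¬x1 ∨ (¬x0 ∧ ¬x0))
  [4] ¬x2 ∨ (¬x1 ∨ ¬x0)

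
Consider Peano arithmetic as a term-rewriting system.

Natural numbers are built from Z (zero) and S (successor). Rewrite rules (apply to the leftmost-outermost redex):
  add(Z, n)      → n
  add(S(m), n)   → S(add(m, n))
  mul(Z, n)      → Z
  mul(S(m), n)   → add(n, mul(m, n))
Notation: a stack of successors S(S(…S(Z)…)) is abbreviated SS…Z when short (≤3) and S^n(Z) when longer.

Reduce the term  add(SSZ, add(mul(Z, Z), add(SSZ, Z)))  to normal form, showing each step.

  start: add(SSZ, add(mul(Z, Z), add(SSZ, Z)))
  →1  S(add(SZ, add(mul(Z, Z), add(SSZ, Z))))
  →2  S(S(add(Z, add(mul(Z, Z), add(SSZ, Z)))))
  →3  S(S(add(mul(Z, Z), add(SSZ, Z))))
  →4  S(S(add(Z, add(SSZ, Z))))
  →5  S(S(add(SSZ, Z)))
  →6  S(S(S(add(SZ, Z))))
  →7  S(S(S(S(add(Z, Z)))))
  →8  S^4(Z)

Answer: normal form = S^4(Z)  (in 8 steps)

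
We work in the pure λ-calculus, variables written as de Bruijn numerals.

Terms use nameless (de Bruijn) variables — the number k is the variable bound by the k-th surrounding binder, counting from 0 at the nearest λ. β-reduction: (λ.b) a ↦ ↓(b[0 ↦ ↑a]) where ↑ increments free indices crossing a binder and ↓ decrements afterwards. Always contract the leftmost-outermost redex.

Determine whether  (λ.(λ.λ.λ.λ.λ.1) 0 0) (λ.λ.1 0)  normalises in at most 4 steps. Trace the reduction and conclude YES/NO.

  start: (λ.(λ.λ.λ.λ.λ.1) 0 0) (λ.λ.1 0)
  [1] (λ.λ.λ.λ.λ.1) (λ.λ.1 0) (λ.λ.1 0)
  [2] (λ.λ.λ.λ.1) (λ.λ.1 0)
  [3] λ.λ.λ.1

Answer: YES — reaches normal form λ.λ.λ.1 in 3 ≤ 4 steps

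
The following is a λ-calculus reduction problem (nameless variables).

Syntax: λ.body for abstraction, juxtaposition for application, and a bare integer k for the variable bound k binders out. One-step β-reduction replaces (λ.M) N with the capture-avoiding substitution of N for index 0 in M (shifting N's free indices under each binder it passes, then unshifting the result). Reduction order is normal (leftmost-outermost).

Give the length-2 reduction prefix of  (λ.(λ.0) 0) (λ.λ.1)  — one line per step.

  start: (λ.(λ.0) 0) (λ.λ.1)
  [1] (λ.0) (λ.λ.1)
  [2] λ.λ.1

Answer: after 2 steps: λ.λ.1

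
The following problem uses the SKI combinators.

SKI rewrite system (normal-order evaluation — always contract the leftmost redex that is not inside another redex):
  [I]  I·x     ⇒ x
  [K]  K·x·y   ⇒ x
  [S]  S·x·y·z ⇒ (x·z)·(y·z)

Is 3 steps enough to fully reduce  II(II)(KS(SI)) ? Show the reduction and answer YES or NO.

Answer: NO — after 3 steps the term is I(KS(SI)), not yet normal

Reduction:
  start: II(II)(KS(SI))
  →1  I(II)(KS(SI))
  →2  II(KS(SI))
  →3  I(KS(SI))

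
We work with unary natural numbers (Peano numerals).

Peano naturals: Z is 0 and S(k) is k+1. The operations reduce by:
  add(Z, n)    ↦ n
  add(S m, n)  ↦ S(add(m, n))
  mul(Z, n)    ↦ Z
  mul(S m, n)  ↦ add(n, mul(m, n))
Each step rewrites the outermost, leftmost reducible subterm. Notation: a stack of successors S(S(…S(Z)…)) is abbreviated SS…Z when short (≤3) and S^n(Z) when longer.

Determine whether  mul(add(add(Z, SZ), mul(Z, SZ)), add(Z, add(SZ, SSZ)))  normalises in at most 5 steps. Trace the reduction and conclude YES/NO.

  start: mul(add(add(Z, SZ), mul(Z, SZ)), add(Z, add(SZ, SSZ)))
  step 1: mul(add(SZ, mul(Z, SZ)), add(Z, add(SZ, SSZ)))
  step 2: mul(S(add(Z, mul(Z, SZ))), add(Z, add(SZ, SSZ)))
  step 3: add(add(Z, add(SZ, SSZ)), mul(add(Z, mul(Z, SZ)), add(Z, add(SZ, SSZ))))
  step 4: add(add(SZ, SSZ), mul(add(Z, mul(Z, SZ)), add(Z, add(SZ, SSZ))))
  step 5: add(S(add(Z, SSZ)), mul(add(Z, mul(Z, SZ)), add(Z, add(SZ, SSZ))))

Answer: NO — after 5 steps the term is add(S(add(Z, SSZ)), mul(add(Z, mul(Z, SZ)), add(Z, add(SZ, SSZ)))), not yet normal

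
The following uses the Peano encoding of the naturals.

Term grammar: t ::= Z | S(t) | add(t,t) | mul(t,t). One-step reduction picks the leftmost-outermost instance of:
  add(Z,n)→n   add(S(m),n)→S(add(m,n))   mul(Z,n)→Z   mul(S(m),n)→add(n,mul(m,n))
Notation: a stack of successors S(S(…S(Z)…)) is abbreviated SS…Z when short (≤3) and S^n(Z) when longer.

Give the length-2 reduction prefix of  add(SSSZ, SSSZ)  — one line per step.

Answer: after 2 steps: S(S(add(SZ, SSSZ)))

Derivation:
  start: add(SSSZ, SSSZ)
  step 1: S(add(SSZ, SSSZ))
  step 2: S(S(add(SZ, SSSZ)))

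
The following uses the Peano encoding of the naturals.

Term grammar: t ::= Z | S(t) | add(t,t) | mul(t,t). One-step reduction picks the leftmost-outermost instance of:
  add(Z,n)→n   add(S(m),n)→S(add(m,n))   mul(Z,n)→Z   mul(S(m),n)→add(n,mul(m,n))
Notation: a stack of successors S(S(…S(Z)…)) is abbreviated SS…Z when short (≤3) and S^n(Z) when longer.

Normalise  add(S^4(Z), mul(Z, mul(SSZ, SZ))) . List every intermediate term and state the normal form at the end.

  start: add(S^4(Z), mul(Z, mul(SSZ, SZ)))
  step 1: S(add(SSSZ, mul(Z, mul(SSZ, SZ))))
  step 2: S(S(add(SSZ, mul(Z, mul(SSZ, SZ)))))
  step 3: S(S(S(add(SZ, mul(Z, mul(SSZ, SZ))))))
  step 4: S(S(S(S(add(Z, mul(Z, mul(SSZ, SZ)))))))
  step 5: S(S(S(S(mul(Z, mul(SSZ, SZ))))))
  step 6: S^4(Z)

Answer: normal form = S^4(Z)  (in 6 steps)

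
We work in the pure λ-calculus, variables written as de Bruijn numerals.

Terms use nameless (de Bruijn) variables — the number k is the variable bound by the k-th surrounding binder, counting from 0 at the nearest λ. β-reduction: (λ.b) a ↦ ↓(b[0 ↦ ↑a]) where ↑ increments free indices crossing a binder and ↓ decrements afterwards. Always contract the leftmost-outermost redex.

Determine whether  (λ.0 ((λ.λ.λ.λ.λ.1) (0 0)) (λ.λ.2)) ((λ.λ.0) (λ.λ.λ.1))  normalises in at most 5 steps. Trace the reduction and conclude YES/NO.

  start: (λ.0 ((λ.λ.λ.λ.λ.1) (0 0)) (λ.λ.2)) ((λ.λ.0) (λ.λ.λ.1))
  [1] (λ.λ.0) (λ.λ.λ.1) ((λ.λ.λ.λ.λ.1) ((λ.λ.0) (λ.λ.λ.1) ((λ.λ.0) (λ.λ.λ.1)))) (λ.λ.(λ.λ.0) (λ.λ.λ.1))
  [2] (λ.0) ((λ.λ.λ.λ.λ.1) ((λ.λ.0) (λ.λ.λ.1) ((λ.λ.0) (λ.λ.λ.1)))) (λ.λ.(λ.λ.0) (λ.λ.λ.1))
  [3] (λ.λ.λ.λ.λ.1) ((λ.λ.0) (λ.λ.λ.1) ((λ.λ.0) (λ.λ.λ.1))) (λ.λ.(λ.λ.0) (λ.λ.λ.1))
  [4] (λ.λ.λ.λ.1) (λ.λ.(λ.λ.0) (λ.λ.λ.1))
  [5] λ.λ.λ.1

Answer: YES — reaches normal form λ.λ.λ.1 in 5 ≤ 5 steps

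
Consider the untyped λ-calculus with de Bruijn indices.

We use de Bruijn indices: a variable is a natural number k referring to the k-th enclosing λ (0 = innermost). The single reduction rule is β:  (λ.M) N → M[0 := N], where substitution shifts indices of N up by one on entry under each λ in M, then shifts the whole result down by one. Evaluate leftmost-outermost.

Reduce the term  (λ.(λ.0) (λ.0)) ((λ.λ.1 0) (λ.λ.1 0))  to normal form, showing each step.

  start: (λ.(λ.0) (λ.0)) ((λ.λ.1 0) (λ.λ.1 0))
  step 1: (λ.0) (λ.0)
  step 2: λ.0

Answer: normal form = λ.0  (in 2 steps)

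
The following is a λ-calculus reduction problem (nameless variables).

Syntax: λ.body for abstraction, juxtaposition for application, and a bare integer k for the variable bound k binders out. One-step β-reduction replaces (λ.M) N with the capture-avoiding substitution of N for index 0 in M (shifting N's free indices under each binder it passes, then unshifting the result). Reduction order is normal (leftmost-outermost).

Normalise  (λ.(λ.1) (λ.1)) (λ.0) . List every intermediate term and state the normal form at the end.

  start: (λ.(λ.1) (λ.1)) (λ.0)
  step 1: (λ.λ.0) (λ.λ.0)
  step 2: λ.0

Answer: normal form = λ.0  (in 2 steps)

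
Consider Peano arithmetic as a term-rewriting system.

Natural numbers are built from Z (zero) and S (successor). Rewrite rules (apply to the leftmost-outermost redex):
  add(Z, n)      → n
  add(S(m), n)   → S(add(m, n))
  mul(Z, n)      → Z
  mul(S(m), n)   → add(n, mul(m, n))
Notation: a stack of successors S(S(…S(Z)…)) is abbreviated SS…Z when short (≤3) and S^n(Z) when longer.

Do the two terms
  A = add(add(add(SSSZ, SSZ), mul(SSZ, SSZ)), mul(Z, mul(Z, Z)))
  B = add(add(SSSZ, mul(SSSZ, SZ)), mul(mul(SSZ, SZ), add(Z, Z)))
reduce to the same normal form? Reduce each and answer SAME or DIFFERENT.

Term A:
  start: add(add(add(SSSZ, SSZ), mul(SSZ, SSZ)), mul(Z, mul(Z, Z)))
  →1  add(add(S(add(SSZ, SSZ)), mul(SSZ, SSZ)), mul(Z, mul(Z, Z)))
  →2  add(S(add(add(SSZ, SSZ), mul(SSZ, SSZ))), mul(Z, mul(Z, Z)))
  →3  S(add(add(add(SSZ, SSZ), mul(SSZ, SSZ)), mul(Z, mul(Z, Z))))
  →4  S(add(add(S(add(SZ, SSZ)), mul(SSZ, SSZ)), mul(Z, mul(Z, Z))))
  →5  S(add(S(add(add(SZ, SSZ), mul(SSZ, SSZ))), mul(Z, mul(Z, Z))))
  →6  S(S(add(add(add(SZ, SSZ), mul(SSZ, SSZ)), mul(Z, mul(Z, Z)))))
  →7  S(S(add(add(S(add(Z, SSZ)), mul(SSZ, SSZ)), mul(Z, mul(Z, Z)))))
  →8  S(S(add(S(add(add(Z, SSZ), mul(SSZ, SSZ))), mul(Z, mul(Z, Z)))))
  →9  S(S(S(add(add(add(Z, SSZ), mul(SSZ, SSZ)), mul(Z, mul(Z, Z))))))
  →10  S(S(S(add(add(SSZ, mul(SSZ, SSZ)), mul(Z, mul(Z, Z))))))
  →11  S(S(S(add(S(add(SZ, mul(SSZ, SSZ))), mul(Z, mul(Z, Z))))))
  →12  S(S(S(S(add(add(SZ, mul(SSZ, SSZ)), mul(Z, mul(Z, Z)))))))
  →13  S(S(S(S(add(S(add(Z, mul(SSZ, SSZ))), mul(Z, mul(Z, Z)))))))
  →14  S(S(S(S(S(add(add(Z, mul(SSZ, SSZ)), mul(Z, mul(Z, Z))))))))
  →15  S(S(S(S(S(add(mul(SSZ, SSZ), mul(Z, mul(Z, Z))))))))
  →16  S(S(S(S(S(add(add(SSZ, mul(SZ, SSZ)), mul(Z, mul(Z, Z))))))))
  →17  S(S(S(S(S(add(S(add(SZ, mul(SZ, SSZ))), mul(Z, mul(Z, Z))))))))
  →18  S(S(S(S(S(S(add(add(SZ, mul(SZ, SSZ)), mul(Z, mul(Z, Z)))))))))
  →19  S(S(S(S(S(S(add(S(add(Z, mul(SZ, SSZ))), mul(Z, mul(Z, Z)))))))))
  →20  S(S(S(S(S(S(S(add(add(Z, mul(SZ, SSZ)), mul(Z, mul(Z, Z))))))))))
  →21  S(S(S(S(S(S(S(add(mul(SZ, SSZ), mul(Z, mul(Z, Z))))))))))
  →22  S(S(S(S(S(S(S(add(add(SSZ, mul(Z, SSZ)), mul(Z, mul(Z, Z))))))))))
  →23  S(S(S(S(S(S(S(add(S(add(SZ, mul(Z, SSZ))), mul(Z, mul(Z, Z))))))))))
  →24  S(S(S(S(S(S(S(S(add(add(SZ, mul(Z, SSZ)), mul(Z, mul(Z, Z)))))))))))
  →25  S(S(S(S(S(S(S(S(add(S(add(Z, mul(Z, SSZ))), mul(Z, mul(Z, Z)))))))))))
  →26  S(S(S(S(S(S(S(S(S(add(add(Z, mul(Z, SSZ)), mul(Z, mul(Z, Z))))))))))))
  →27  S(S(S(S(S(S(S(S(S(add(mul(Z, SSZ), mul(Z, mul(Z, Z))))))))))))
  →28  S(S(S(S(S(S(S(S(S(add(Z, mul(Z, mul(Z, Z))))))))))))
  →29  S(S(S(S(S(S(S(S(S(mul(Z, mul(Z, Z)))))))))))
  →30  S^9(Z)

Term B:
  start: add(add(SSSZ, mul(SSSZ, SZ)), mul(mul(SSZ, SZ), add(Z, Z)))
  →1  add(S(add(SSZ, mul(SSSZ, SZ))), mul(mul(SSZ, SZ), add(Z, Z)))
  →2  S(add(add(SSZ, mul(SSSZ, SZ)), mul(mul(SSZ, SZ), add(Z, Z))))
  →3  S(add(S(add(SZ, mul(SSSZ, SZ))), mul(mul(SSZ, SZ), add(Z, Z))))
  →4  S(S(add(add(SZ, mul(SSSZ, SZ)), mul(mul(SSZ, SZ), add(Z, Z)))))
  →5  S(S(add(S(add(Z, mul(SSSZ, SZ))), mul(mul(SSZ, SZ), add(Z, Z)))))
  →6  S(S(S(add(add(Z, mul(SSSZ, SZ)), mul(mul(SSZ, SZ), add(Z, Z))))))
  →7  S(S(S(add(mul(SSSZ, SZ), mul(mul(SSZ, SZ), add(Z, Z))))))
  →8  S(S(S(add(add(SZ, mul(SSZ, SZ)), mul(mul(SSZ, SZ), add(Z, Z))))))
  →9  S(S(S(add(S(add(Z, mul(SSZ, SZ))), mul(mul(SSZ, SZ), add(Z, Z))))))
  →10  S(S(S(S(add(add(Z, mul(SSZ, SZ)), mul(mul(SSZ, SZ), add(Z, Z)))))))
  →11  S(S(S(S(add(mul(SSZ, SZ), mul(mul(SSZ, SZ), add(Z, Z)))))))
  →12  S(S(S(S(add(add(SZ, mul(SZ, SZ)), mul(mul(SSZ, SZ), add(Z, Z)))))))
  →13  S(S(S(S(add(S(add(Z, mul(SZ, SZ))), mul(mul(SSZ, SZ), add(Z, Z)))))))
  →14  S(S(S(S(S(add(add(Z, mul(SZ, SZ)), mul(mul(SSZ, SZ), add(Z, Z))))))))
  →15  S(S(S(S(S(add(mul(SZ, SZ), mul(mul(SSZ, SZ), add(Z, Z))))))))
  →16  S(S(S(S(S(add(add(SZ, mul(Z, SZ)), mul(mul(SSZ, SZ), add(Z, Z))))))))
  →17  S(S(S(S(S(add(S(add(Z, mul(Z, SZ))), mul(mul(SSZ, SZ), add(Z, Z))))))))
  →18  S(S(S(S(S(S(add(add(Z, mul(Z, SZ)), mul(mul(SSZ, SZ), add(Z, Z)))))))))
  →19  S(S(S(S(S(S(add(mul(Z, SZ), mul(mul(SSZ, SZ), add(Z, Z)))))))))
  →20  S(S(S(S(S(S(add(Z, mul(mul(SSZ, SZ), add(Z, Z)))))))))
  →21  S(S(S(S(S(S(mul(mul(SSZ, SZ), add(Z, Z))))))))
  →22  S(S(S(S(S(S(mul(add(SZ, mul(SZ, SZ)), add(Z, Z))))))))
  →23  S(S(S(S(S(S(mul(S(add(Z, mul(SZ, SZ))), add(Z, Z))))))))
  →24  S(S(S(S(S(S(add(add(Z, Z), mul(add(Z, mul(SZ, SZ)), add(Z, Z)))))))))
  →25  S(S(S(S(S(S(add(Z, mul(add(Z, mul(SZ, SZ)), add(Z, Z)))))))))
  →26  S(S(S(S(S(S(mul(add(Z, mul(SZ, SZ)), add(Z, Z))))))))
  →27  S(S(S(S(S(S(mul(mul(SZ, SZ), add(Z, Z))))))))
  →28  S(S(S(S(S(S(mul(add(SZ, mul(Z, SZ)), add(Z, Z))))))))
  →29  S(S(S(S(S(S(mul(S(add(Z, mul(Z, SZ))), add(Z, Z))))))))
  →30  S(S(S(S(S(S(add(add(Z, Z), mul(add(Z, mul(Z, SZ)), add(Z, Z)))))))))
  →31  S(S(S(S(S(S(add(Z, mul(add(Z, mul(Z, SZ)), add(Z, Z)))))))))
  →32  S(S(S(S(S(S(mul(add(Z, mul(Z, SZ)), add(Z, Z))))))))
  →33  S(S(S(S(S(S(mul(mul(Z, SZ), add(Z, Z))))))))
  →34  S(S(S(S(S(S(mul(Z, add(Z, Z))))))))
  →35  S^6(Z)

Answer: DIFFERENT — A ⇓ S^9(Z), B ⇓ S^6(Z)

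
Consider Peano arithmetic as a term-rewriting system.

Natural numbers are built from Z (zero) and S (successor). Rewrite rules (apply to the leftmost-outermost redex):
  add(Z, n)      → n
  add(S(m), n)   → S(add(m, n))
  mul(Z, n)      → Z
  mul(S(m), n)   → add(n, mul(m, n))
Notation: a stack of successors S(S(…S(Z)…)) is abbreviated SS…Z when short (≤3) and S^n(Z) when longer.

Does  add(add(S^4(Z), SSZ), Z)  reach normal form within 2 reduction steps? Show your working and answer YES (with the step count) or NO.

Answer: NO — after 2 steps the term is S(add(add(SSSZ, SSZ), Z)), not yet normal

Derivation:
  start: add(add(S^4(Z), SSZ), Z)
  step 1: add(S(add(SSSZ, SSZ)), Z)
  step 2: S(add(add(SSSZ, SSZ), Z))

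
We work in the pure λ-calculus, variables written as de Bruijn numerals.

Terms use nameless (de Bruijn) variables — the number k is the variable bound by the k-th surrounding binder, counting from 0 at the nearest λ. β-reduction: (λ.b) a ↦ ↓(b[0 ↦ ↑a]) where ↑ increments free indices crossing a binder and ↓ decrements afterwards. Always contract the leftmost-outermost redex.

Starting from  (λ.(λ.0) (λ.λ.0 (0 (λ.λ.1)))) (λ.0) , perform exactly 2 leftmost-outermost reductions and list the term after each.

Answer: after 2 steps: λ.λ.0 (0 (λ.λ.1))

Reduction:
  start: (λ.(λ.0) (λ.λ.0 (0 (λ.λ.1)))) (λ.0)
  step 1: (λ.0) (λ.λ.0 (0 (λ.λ.1)))
  step 2: λ.λ.0 (0 (λ.λ.1))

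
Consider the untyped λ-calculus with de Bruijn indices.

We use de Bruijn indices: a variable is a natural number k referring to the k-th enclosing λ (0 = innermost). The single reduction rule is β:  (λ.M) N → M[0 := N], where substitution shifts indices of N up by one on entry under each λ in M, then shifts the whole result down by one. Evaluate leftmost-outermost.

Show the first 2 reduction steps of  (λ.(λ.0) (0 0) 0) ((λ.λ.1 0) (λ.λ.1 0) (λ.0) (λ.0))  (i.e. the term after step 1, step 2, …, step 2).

Answer: after 2 steps: (λ.λ.1 0) (λ.λ.1 0) (λ.0) (λ.0) ((λ.λ.1 0) (λ.λ.1 0) (λ.0) (λ.0)) ((λ.λ.1 0) (λ.λ.1 0) (λ.0) (λ.0))

Working:
  start: (λ.(λ.0) (0 0) 0) ((λ.λ.1 0) (λ.λ.1 0) (λ.0) (λ.0))
  →1  (λ.0) ((λ.λ.1 0) (λ.λ.1 0) (λ.0) (λ.0) ((λ.λ.1 0) (λ.λ.1 0) (λ.0) (λ.0))) ((λ.λ.1 0) (λ.λ.1 0) (λ.0) (λ.0))
  →2  (λ.λ.1 0) (λ.λ.1 0) (λ.0) (λ.0) ((λ.λ.1 0) (λ.λ.1 0) (λ.0) (λ.0)) ((λ.λ.1 0) (λ.λ.1 0) (λ.0) (λ.0))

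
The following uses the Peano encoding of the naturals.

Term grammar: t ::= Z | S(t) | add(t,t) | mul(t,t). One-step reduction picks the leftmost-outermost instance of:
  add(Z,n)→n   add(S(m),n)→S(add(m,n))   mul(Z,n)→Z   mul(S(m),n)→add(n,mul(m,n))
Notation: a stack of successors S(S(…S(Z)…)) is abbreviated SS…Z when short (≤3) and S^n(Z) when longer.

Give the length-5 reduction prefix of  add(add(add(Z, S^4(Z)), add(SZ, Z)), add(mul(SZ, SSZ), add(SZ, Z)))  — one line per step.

Answer: after 5 steps: S(S(add(add(SSZ, add(SZ, Z)), add(mul(SZ, SSZ), add(SZ, Z)))))

Reduction:
  start: add(add(add(Z, S^4(Z)), add(SZ, Z)), add(mul(SZ, SSZ), add(SZ, Z)))
  [1] add(add(S^4(Z), add(SZ, Z)), add(mul(SZ, SSZ), add(SZ, Z)))
  [2] add(S(add(SSSZ, add(SZ, Z))), add(mul(SZ, SSZ), add(SZ, Z)))
  [3] S(add(add(SSSZ, add(SZ, Z)), add(mul(SZ, SSZ), add(SZ, Z))))
  [4] S(add(S(add(SSZ, add(SZ, Z))), add(mul(SZ, SSZ), add(SZ, Z))))
  [5] S(S(add(add(SSZ, add(SZ, Z)), add(mul(SZ, SSZ), add(SZ, Z)))))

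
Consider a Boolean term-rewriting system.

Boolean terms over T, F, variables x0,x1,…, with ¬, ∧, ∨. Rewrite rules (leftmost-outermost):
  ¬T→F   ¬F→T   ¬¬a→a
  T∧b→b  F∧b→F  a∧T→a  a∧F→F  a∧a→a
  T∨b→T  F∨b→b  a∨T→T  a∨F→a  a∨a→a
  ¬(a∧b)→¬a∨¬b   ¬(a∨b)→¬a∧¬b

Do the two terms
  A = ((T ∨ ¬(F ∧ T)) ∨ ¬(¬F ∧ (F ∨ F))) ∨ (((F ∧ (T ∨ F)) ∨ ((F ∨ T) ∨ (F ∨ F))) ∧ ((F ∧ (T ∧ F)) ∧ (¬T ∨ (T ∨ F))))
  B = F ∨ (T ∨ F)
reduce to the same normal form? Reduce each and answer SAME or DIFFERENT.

Answer: SAME — A ⇓ T, B ⇓ T

Reduction:
Term A:
  start: ((T ∨ ¬(F ∧ T)) ∨ ¬(¬F ∧ (F ∨ F))) ∨ (((F ∧ (T ∨ F)) ∨ ((F ∨ T) ∨ (F ∨ F))) ∧ ((F ∧ (T ∧ F)) ∧ (¬T ∨ (T ∨ F))))
  [1] (T ∨ ¬(¬F ∧ (F ∨ F))) ∨ (((F ∧ (T ∨ F)) ∨ ((F ∨ T) ∨ (F ∨ F))) ∧ ((F ∧ (T ∧ F)) ∧ (¬T ∨ (T ∨ F))))
  [2] T ∨ (((F ∧ (T ∨ F)) ∨ ((F ∨ T) ∨ (F ∨ F))) ∧ ((F ∧ (T ∧ F)) ∧ (¬T ∨ (T ∨ F))))
  [3] T

Term B:
  start: F ∨ (T ∨ F)
  [1] T ∨ F
  [2] T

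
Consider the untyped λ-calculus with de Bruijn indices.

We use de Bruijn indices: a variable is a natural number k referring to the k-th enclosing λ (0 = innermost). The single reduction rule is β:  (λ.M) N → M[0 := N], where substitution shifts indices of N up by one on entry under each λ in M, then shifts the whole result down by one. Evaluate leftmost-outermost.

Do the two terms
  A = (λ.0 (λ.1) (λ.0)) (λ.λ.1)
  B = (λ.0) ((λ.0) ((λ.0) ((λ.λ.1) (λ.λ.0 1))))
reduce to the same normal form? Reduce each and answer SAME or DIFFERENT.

Answer: DIFFERENT — A ⇓ λ.λ.λ.1, B ⇓ λ.λ.λ.0 1

Reduction:
Term A:
  start: (λ.0 (λ.1) (λ.0)) (λ.λ.1)
  →1  (λ.λ.1) (λ.λ.λ.1) (λ.0)
  →2  (λ.λ.λ.λ.1) (λ.0)
  →3  λ.λ.λ.1

Term B:
  start: (λ.0) ((λ.0) ((λ.0) ((λ.λ.1) (λ.λ.0 1))))
  →1  (λ.0) ((λ.0) ((λ.λ.1) (λ.λ.0 1)))
  →2  (λ.0) ((λ.λ.1) (λ.λ.0 1))
  →3  (λ.λ.1) (λ.λ.0 1)
  →4  λ.λ.λ.0 1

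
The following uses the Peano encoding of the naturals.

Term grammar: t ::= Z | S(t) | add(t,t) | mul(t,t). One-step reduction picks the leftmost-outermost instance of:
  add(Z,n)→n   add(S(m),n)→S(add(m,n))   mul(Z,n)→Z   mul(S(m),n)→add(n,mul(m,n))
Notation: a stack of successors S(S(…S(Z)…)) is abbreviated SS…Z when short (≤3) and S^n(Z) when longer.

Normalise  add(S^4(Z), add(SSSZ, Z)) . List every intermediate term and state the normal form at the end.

  start: add(S^4(Z), add(SSSZ, Z))
  [1] S(add(SSSZ, add(SSSZ, Z)))
  [2] S(S(add(SSZ, add(SSSZ, Z))))
  [3] S(S(S(add(SZ, add(SSSZ, Z)))))
  [4] S(S(S(S(add(Z, add(SSSZ, Z))))))
  [5] S(S(S(S(add(SSSZ, Z)))))
  [6] S(S(S(S(S(add(SSZ, Z))))))
  [7] S(S(S(S(S(S(add(SZ, Z)))))))
  [8] S(S(S(S(S(S(S(add(Z, Z))))))))
  [9] S^7(Z)

Answer: normal form = S^7(Z)  (in 9 steps)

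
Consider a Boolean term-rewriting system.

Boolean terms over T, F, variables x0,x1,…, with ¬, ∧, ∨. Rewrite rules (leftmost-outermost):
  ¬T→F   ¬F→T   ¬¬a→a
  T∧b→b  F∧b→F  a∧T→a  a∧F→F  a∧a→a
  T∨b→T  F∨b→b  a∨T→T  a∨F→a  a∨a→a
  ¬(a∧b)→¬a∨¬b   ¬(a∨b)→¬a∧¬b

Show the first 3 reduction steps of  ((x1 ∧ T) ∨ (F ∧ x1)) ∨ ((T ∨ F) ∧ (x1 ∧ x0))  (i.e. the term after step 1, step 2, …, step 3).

Answer: after 3 steps: x1 ∨ ((T ∨ F) ∧ (x1 ∧ x0))

Working:
  start: ((x1 ∧ T) ∨ (F ∧ x1)) ∨ ((T ∨ F) ∧ (x1 ∧ x0))
  step 1: (x1 ∨ (F ∧ x1)) ∨ ((T ∨ F) ∧ (x1 ∧ x0))
  step 2: (x1 ∨ F) ∨ ((T ∨ F) ∧ (x1 ∧ x0))
  step 3: x1 ∨ ((T ∨ F) ∧ (x1 ∧ x0))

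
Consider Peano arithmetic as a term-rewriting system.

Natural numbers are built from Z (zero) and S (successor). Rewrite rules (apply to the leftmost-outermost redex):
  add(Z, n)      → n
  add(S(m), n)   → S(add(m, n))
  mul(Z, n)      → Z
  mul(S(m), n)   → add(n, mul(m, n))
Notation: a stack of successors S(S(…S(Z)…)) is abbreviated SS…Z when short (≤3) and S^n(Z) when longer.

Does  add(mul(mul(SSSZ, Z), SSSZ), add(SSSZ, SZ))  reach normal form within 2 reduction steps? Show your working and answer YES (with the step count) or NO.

  start: add(mul(mul(SSSZ, Z), SSSZ), add(SSSZ, SZ))
  →1  add(mul(add(Z, mul(SSZ, Z)), SSSZ), add(SSSZ, SZ))
  →2  add(mul(mul(SSZ, Z), SSSZ), add(SSSZ, SZ))

Answer: NO — after 2 steps the term is add(mul(mul(SSZ, Z), SSSZ), add(SSSZ, SZ)), not yet normal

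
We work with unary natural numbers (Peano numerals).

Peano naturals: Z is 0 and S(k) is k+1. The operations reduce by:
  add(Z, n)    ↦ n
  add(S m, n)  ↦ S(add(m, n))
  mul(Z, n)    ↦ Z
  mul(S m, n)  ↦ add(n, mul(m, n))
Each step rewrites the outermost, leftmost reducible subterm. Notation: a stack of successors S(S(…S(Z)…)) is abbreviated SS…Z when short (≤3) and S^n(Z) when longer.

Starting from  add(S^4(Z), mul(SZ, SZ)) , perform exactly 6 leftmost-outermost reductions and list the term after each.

Answer: after 6 steps: S(S(S(S(add(SZ, mul(Z, SZ))))))

Derivation:
  start: add(S^4(Z), mul(SZ, SZ))
  →1  S(add(SSSZ, mul(SZ, SZ)))
  →2  S(S(add(SSZ, mul(SZ, SZ))))
  →3  S(S(S(add(SZ, mul(SZ, SZ)))))
  →4  S(S(S(S(add(Z, mul(SZ, SZ))))))
  →5  S(S(S(S(mul(SZ, SZ)))))
  →6  S(S(S(S(add(SZ, mul(Z, SZ))))))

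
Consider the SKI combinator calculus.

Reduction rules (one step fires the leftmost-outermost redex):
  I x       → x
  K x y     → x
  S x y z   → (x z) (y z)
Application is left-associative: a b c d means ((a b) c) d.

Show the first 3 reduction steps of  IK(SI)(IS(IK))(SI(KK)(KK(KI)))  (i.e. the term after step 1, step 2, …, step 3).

  start: IK(SI)(IS(IK))(SI(KK)(KK(KI)))
  →1  K(SI)(IS(IK))(SI(KK)(KK(KI)))
  →2  SI(SI(KK)(KK(KI)))
  →3  SI(I(KK(KI))(KK(KK(KI))))

Answer: after 3 steps: SI(I(KK(KI))(KK(KK(KI))))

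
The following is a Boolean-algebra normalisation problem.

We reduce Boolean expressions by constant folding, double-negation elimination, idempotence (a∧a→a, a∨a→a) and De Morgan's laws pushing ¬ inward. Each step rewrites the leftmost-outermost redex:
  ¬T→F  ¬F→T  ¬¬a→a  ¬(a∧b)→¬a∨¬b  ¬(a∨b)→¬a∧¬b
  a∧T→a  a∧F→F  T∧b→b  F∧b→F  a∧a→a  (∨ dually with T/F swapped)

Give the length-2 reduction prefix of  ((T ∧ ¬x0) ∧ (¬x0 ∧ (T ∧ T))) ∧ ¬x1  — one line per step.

Answer: after 2 steps: (¬x0 ∧ (¬x0 ∧ T)) ∧ ¬x1

Derivation:
  start: ((T ∧ ¬x0) ∧ (¬x0 ∧ (T ∧ T))) ∧ ¬x1
  step 1: (¬x0 ∧ (¬x0 ∧ (T ∧ T))) ∧ ¬x1
  step 2: (¬x0 ∧ (¬x0 ∧ T)) ∧ ¬x1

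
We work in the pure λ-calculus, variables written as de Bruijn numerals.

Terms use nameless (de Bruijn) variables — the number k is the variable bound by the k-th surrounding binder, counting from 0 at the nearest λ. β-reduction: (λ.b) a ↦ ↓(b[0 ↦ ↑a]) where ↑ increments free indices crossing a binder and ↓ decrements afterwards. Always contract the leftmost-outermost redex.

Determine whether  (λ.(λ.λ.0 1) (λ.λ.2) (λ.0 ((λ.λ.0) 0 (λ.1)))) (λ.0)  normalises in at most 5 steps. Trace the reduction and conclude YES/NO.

  start: (λ.(λ.λ.0 1) (λ.λ.2) (λ.0 ((λ.λ.0) 0 (λ.1)))) (λ.0)
  [1] (λ.λ.0 1) (λ.λ.λ.0) (λ.0 ((λ.λ.0) 0 (λ.1)))
  [2] (λ.0 (λ.λ.λ.0)) (λ.0 ((λ.λ.0) 0 (λ.1)))
  [3] (λ.0 ((λ.λ.0) 0 (λ.1))) (λ.λ.λ.0)
  [4] (λ.λ.λ.0) ((λ.λ.0) (λ.λ.λ.0) (λ.λ.λ.λ.0))
  [5] λ.λ.0

Answer: YES — reaches normal form λ.λ.0 in 5 ≤ 5 steps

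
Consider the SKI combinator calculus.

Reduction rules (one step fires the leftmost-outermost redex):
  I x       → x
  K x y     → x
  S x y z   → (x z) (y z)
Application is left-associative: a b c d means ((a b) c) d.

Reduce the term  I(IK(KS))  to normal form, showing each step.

Answer: normal form = K(KS)  (in 2 steps)

Working:
  start: I(IK(KS))
  step 1: IK(KS)
  step 2: K(KS)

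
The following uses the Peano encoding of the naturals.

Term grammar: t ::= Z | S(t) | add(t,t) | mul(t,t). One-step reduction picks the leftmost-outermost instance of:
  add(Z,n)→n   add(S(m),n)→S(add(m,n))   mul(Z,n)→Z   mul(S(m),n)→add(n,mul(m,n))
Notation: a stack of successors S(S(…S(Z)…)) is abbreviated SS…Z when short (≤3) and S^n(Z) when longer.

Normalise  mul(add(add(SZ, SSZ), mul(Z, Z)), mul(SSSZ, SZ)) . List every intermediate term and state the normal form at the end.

  start: mul(add(add(SZ, SSZ), mul(Z, Z)), mul(SSSZ, SZ))
  [1] mul(add(S(add(Z, SSZ)), mul(Z, Z)), mul(SSSZ, SZ))
  [2] mul(S(add(add(Z, SSZ), mul(Z, Z))), mul(SSSZ, SZ))
  [3] add(mul(SSSZ, SZ), mul(add(add(Z, SSZ), mul(Z, Z)), mul(SSSZ, SZ)))
  [4] add(add(SZ, mul(SSZ, SZ)), mul(add(add(Z, SSZ), mul(Z, Z)), mul(SSSZ, SZ)))
  [5] add(S(add(Z, mul(SSZ, SZ))), mul(add(add(Z, SSZ), mul(Z, Z)), mul(SSSZ, SZ)))
  [6] S(add(add(Z, mul(SSZ, SZ)), mul(add(add(Z, SSZ), mul(Z, Z)), mul(SSSZ, SZ))))
  [7] S(add(mul(SSZ, SZ), mul(add(add(Z, SSZ), mul(Z, Z)), mul(SSSZ, SZ))))
  [8] S(add(add(SZ, mul(SZ, SZ)), mul(add(add(Z, SSZ), mul(Z, Z)), mul(SSSZ, SZ))))
  [9] S(add(S(add(Z, mul(SZ, SZ))), mul(add(add(Z, SSZ), mul(Z, Z)), mul(SSSZ, SZ))))
  [10] S(S(add(add(Z, mul(SZ, SZ)), mul(add(add(Z, SSZ), mul(Z, Z)), mul(SSSZ, SZ)))))
  [11] S(S(add(mul(SZ, SZ), mul(add(add(Z, SSZ), mul(Z, Z)), mul(SSSZ, SZ)))))
  [12] S(S(add(add(SZ, mul(Z, SZ)), mul(add(add(Z, SSZ), mul(Z, Z)), mul(SSSZ, SZ)))))
  [13] S(S(add(S(add(Z, mul(Z, SZ))), mul(add(add(Z, SSZ), mul(Z, Z)), mul(SSSZ, SZ)))))
  [14] S(S(S(add(add(Z, mul(Z, SZ)), mul(add(add(Z, SSZ), mul(Z, Z)), mul(SSSZ, SZ))))))
  [15] S(S(S(add(mul(Z, SZ), mul(add(add(Z, SSZ), mul(Z, Z)), mul(SSSZ, SZ))))))
  [16] S(S(S(add(Z, mul(add(add(Z, SSZ), mul(Z, Z)), mul(SSSZ, SZ))))))
  [17] S(S(S(mul(add(add(Z, SSZ), mul(Z, Z)), mul(SSSZ, SZ)))))
  [18] S(S(S(mul(add(SSZ, mul(Z, Z)), mul(SSSZ, SZ)))))
  [19] S(S(S(mul(S(add(SZ, mul(Z, Z))), mul(SSSZ, SZ)))))
  [20] S(S(S(add(mul(SSSZ, SZ), mul(add(SZ, mul(Z, Z)), mul(SSSZ, SZ))))))
  [21] S(S(S(add(add(SZ, mul(SSZ, SZ)), mul(add(SZ, mul(Z, Z)), mul(SSSZ, SZ))))))
  [22] S(S(S(add(S(add(Z, mul(SSZ, SZ))), mul(add(SZ, mul(Z, Z)), mul(SSSZ, SZ))))))
  [23] S(S(S(S(add(add(Z, mul(SSZ, SZ)), mul(add(SZ, mul(Z, Z)), mul(SSSZ, SZ)))))))
  [24] S(S(S(S(add(mul(SSZ, SZ), mul(add(SZ, mul(Z, Z)), mul(SSSZ, SZ)))))))
  [25] S(S(S(S(add(add(SZ, mul(SZ, SZ)), mul(add(SZ, mul(Z, Z)), mul(SSSZ, SZ)))))))
  [26] S(S(S(S(add(S(add(Z, mul(SZ, SZ))), mul(add(SZ, mul(Z, Z)), mul(SSSZ, SZ)))))))
  [27] S(S(S(S(S(add(add(Z, mul(SZ, SZ)), mul(add(SZ, mul(Z, Z)), mul(SSSZ, SZ))))))))
  [28] S(S(S(S(S(add(mul(SZ, SZ), mul(add(SZ, mul(Z, Z)), mul(SSSZ, SZ))))))))
  [29] S(S(S(S(S(add(add(SZ, mul(Z, SZ)), mul(add(SZ, mul(Z, Z)), mul(SSSZ, SZ))))))))
  [30] S(S(S(S(S(add(S(add(Z, mul(Z, SZ))), mul(add(SZ, mul(Z, Z)), mul(SSSZ, SZ))))))))
  [31] S(S(S(S(S(S(add(add(Z, mul(Z, SZ)), mul(add(SZ, mul(Z, Z)), mul(SSSZ, SZ)))))))))
  [32] S(S(S(S(S(S(add(mul(Z, SZ), mul(add(SZ, mul(Z, Z)), mul(SSSZ, SZ)))))))))
  [33] S(S(S(S(S(S(add(Z, mul(add(SZ, mul(Z, Z)), mul(SSSZ, SZ)))))))))
  [34] S(S(S(S(S(S(mul(add(SZ, mul(Z, Z)), mul(SSSZ, SZ))))))))
  [35] S(S(S(S(S(S(mul(S(add(Z, mul(Z, Z))), mul(SSSZ, SZ))))))))
  [36] S(S(S(S(S(S(add(mul(SSSZ, SZ), mul(add(Z, mul(Z, Z)), mul(SSSZ, SZ)))))))))
  [37] S(S(S(S(S(S(add(add(SZ, mul(SSZ, SZ)), mul(add(Z, mul(Z, Z)), mul(SSSZ, SZ)))))))))
  [38] S(S(S(S(S(S(add(S(add(Z, mul(SSZ, SZ))), mul(add(Z, mul(Z, Z)), mul(SSSZ, SZ)))))))))
  [39] S(S(S(S(S(S(S(add(add(Z, mul(SSZ, SZ)), mul(add(Z, mul(Z, Z)), mul(SSSZ, SZ))))))))))
  [40] S(S(S(S(S(S(S(add(mul(SSZ, SZ), mul(add(Z, mul(Z, Z)), mul(SSSZ, SZ))))))))))
  [41] S(S(S(S(S(S(S(add(add(SZ, mul(SZ, SZ)), mul(add(Z, mul(Z, Z)), mul(SSSZ, SZ))))))))))
  [42] S(S(S(S(S(S(S(add(S(add(Z, mul(SZ, SZ))), mul(add(Z, mul(Z, Z)), mul(SSSZ, SZ))))))))))
  [43] S(S(S(S(S(S(S(S(add(add(Z, mul(SZ, SZ)), mul(add(Z, mul(Z, Z)), mul(SSSZ, SZ)))))))))))
  [44] S(S(S(S(S(S(S(S(add(mul(SZ, SZ), mul(add(Z, mul(Z, Z)), mul(SSSZ, SZ)))))))))))
  [45] S(S(S(S(S(S(S(S(add(add(SZ, mul(Z, SZ)), mul(add(Z, mul(Z, Z)), mul(SSSZ, SZ)))))))))))
  [46] S(S(S(S(S(S(S(S(add(S(add(Z, mul(Z, SZ))), mul(add(Z, mul(Z, Z)), mul(SSSZ, SZ)))))))))))
  [47] S(S(S(S(S(S(S(S(S(add(add(Z, mul(Z, SZ)), mul(add(Z, mul(Z, Z)), mul(SSSZ, SZ))))))))))))
  [48] S(S(S(S(S(S(S(S(S(add(mul(Z, SZ), mul(add(Z, mul(Z, Z)), mul(SSSZ, SZ))))))))))))
  [49] S(S(S(S(S(S(S(S(S(add(Z, mul(add(Z, mul(Z, Z)), mul(SSSZ, SZ))))))))))))
  [50] S(S(S(S(S(S(S(S(S(mul(add(Z, mul(Z, Z)), mul(SSSZ, SZ)))))))))))
  [51] S(S(S(S(S(S(S(S(S(mul(mul(Z, Z), mul(SSSZ, SZ)))))))))))
  [52] S(S(S(S(S(S(S(S(S(mul(Z, mul(SSSZ, SZ)))))))))))
  [53] S^9(Z)

Answer: normal form = S^9(Z)  (in 53 steps)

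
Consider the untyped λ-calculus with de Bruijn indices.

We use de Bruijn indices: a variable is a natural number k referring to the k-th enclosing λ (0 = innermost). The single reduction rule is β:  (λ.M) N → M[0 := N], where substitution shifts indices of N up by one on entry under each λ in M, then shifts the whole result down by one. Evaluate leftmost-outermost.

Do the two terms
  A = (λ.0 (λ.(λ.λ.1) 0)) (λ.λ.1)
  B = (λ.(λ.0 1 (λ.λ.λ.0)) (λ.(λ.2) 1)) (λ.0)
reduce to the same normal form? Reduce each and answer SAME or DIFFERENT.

Answer: DIFFERENT — A ⇓ λ.λ.λ.1, B ⇓ λ.λ.λ.0

Reduction:
Term A:
  start: (λ.0 (λ.(λ.λ.1) 0)) (λ.λ.1)
  step 1: (λ.λ.1) (λ.(λ.λ.1) 0)
  step 2: λ.λ.(λ.λ.1) 0
  step 3: λ.λ.λ.1

Term B:
  start: (λ.(λ.0 1 (λ.λ.λ.0)) (λ.(λ.2) 1)) (λ.0)
  step 1: (λ.0 (λ.0) (λ.λ.λ.0)) (λ.(λ.λ.0) (λ.0))
  step 2: (λ.(λ.λ.0) (λ.0)) (λ.0) (λ.λ.λ.0)
  step 3: (λ.λ.0) (λ.0) (λ.λ.λ.0)
  step 4: (λ.0) (λ.λ.λ.0)
  step 5: λ.λ.λ.0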